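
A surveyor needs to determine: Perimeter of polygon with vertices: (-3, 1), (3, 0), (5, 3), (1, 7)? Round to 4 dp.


Sides: (-3, 1)->(3, 0): sqrt(37) = 6.082763, (3, 0)->(5, 3): sqrt(13) = 3.605551, (5, 3)->(1, 7): sqrt(32) = 5.656854, (1, 7)->(-3, 1): sqrt(52) = 7.211103
Sum = 22.556271
Perimeter = 22.5563

22.5563


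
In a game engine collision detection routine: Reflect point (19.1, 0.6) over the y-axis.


Reflection over y-axis: (x,y) -> (-x,y)
(19.1, 0.6) -> (-19.1, 0.6)

(-19.1, 0.6)


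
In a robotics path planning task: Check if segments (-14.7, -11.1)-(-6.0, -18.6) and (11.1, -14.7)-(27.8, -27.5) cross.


Cross products: d1=-270.12, d2=-284.01, d3=162.18, d4=176.07
d1*d2 < 0 and d3*d4 < 0? no

No, they don't intersect


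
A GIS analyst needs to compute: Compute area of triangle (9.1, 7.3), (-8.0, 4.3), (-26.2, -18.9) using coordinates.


Area = |x_A(y_B-y_C) + x_B(y_C-y_A) + x_C(y_A-y_B)|/2
= |211.12 + 209.6 + (-78.6)|/2
= 342.12/2 = 171.06

171.06


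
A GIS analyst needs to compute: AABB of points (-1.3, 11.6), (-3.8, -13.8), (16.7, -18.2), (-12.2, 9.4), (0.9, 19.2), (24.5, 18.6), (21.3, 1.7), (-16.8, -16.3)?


x range: [-16.8, 24.5]
y range: [-18.2, 19.2]
Bounding box: (-16.8,-18.2) to (24.5,19.2)

(-16.8,-18.2) to (24.5,19.2)


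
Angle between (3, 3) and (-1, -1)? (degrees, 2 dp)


u.v = -6, |u| = sqrt(18) = 4.2426, |v| = sqrt(2) = 1.4142
cos(theta) = u.v/(|u||v|) = -6/sqrt(36) = -1
theta = acos(-1) = 180 degrees

180 degrees


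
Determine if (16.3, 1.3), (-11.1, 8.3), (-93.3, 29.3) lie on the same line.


Cross product: ((-11.1)-16.3)*(29.3-1.3) - (8.3-1.3)*((-93.3)-16.3)
= 0

Yes, collinear


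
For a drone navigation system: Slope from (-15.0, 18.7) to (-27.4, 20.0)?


slope = (y2-y1)/(x2-x1) = (20-18.7)/((-27.4)-(-15)) = 1.3/(-12.4) = -0.1048

-0.1048


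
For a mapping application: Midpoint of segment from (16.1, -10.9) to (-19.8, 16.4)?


M = ((16.1+(-19.8))/2, ((-10.9)+16.4)/2)
= (-1.85, 2.75)

(-1.85, 2.75)


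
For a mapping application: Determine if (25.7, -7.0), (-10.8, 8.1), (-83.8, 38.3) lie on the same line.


Cross product: ((-10.8)-25.7)*(38.3-(-7)) - (8.1-(-7))*((-83.8)-25.7)
= 0

Yes, collinear


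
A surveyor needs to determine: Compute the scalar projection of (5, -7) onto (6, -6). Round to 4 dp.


u.v = 72, |v| = sqrt(72) = 8.4853
Scalar projection = u.v / |v| = 72 / sqrt(72) = 8.4853

8.4853


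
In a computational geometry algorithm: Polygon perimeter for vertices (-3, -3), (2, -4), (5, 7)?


Sides: (-3, -3)->(2, -4): sqrt(26) = 5.09902, (2, -4)->(5, 7): sqrt(130) = 11.401754, (5, 7)->(-3, -3): sqrt(164) = 12.806248
Sum = 29.307022
Perimeter = 29.307

29.307


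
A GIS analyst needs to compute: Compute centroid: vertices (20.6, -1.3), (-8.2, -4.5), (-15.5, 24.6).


Centroid = ((x_A+x_B+x_C)/3, (y_A+y_B+y_C)/3)
= ((20.6+(-8.2)+(-15.5))/3, ((-1.3)+(-4.5)+24.6)/3)
= (-1.0333, 6.2667)

(-1.0333, 6.2667)


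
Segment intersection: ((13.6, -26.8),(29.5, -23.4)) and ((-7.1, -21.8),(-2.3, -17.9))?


Cross products: d1=-104.73, d2=-150.42, d3=149.88, d4=195.57
d1*d2 < 0 and d3*d4 < 0? no

No, they don't intersect


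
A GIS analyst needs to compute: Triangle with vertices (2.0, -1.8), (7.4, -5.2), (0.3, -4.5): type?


Side lengths squared: AB^2=40.72, BC^2=50.9, CA^2=10.18
Sorted: [10.18, 40.72, 50.9]
By sides: Scalene, By angles: Right

Scalene, Right


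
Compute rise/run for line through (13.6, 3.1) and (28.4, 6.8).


slope = (y2-y1)/(x2-x1) = (6.8-3.1)/(28.4-13.6) = 3.7/14.8 = 0.25

0.25


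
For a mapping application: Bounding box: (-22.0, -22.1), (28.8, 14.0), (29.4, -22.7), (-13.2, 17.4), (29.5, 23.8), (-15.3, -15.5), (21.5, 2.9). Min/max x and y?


x range: [-22, 29.5]
y range: [-22.7, 23.8]
Bounding box: (-22,-22.7) to (29.5,23.8)

(-22,-22.7) to (29.5,23.8)


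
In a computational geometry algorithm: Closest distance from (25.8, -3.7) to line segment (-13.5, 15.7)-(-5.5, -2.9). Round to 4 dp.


Project P onto AB: t = 1 (clamped to [0,1])
Closest point on segment: (-5.5, -2.9)
Distance: 31.3102

31.3102


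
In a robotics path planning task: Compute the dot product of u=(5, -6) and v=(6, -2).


u . v = u_x*v_x + u_y*v_y = 5*6 + (-6)*(-2)
= 30 + 12 = 42

42


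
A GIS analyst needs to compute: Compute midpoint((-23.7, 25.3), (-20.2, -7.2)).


M = (((-23.7)+(-20.2))/2, (25.3+(-7.2))/2)
= (-21.95, 9.05)

(-21.95, 9.05)


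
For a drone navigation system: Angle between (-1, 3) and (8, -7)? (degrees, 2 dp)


u.v = -29, |u| = sqrt(10) = 3.1623, |v| = sqrt(113) = 10.6301
cos(theta) = u.v/(|u||v|) = -29/sqrt(1130) = -0.862698
theta = acos(-0.862698) = 149.62 degrees

149.62 degrees


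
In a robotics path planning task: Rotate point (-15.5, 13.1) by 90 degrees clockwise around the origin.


90° CW: (x,y) -> (y, -x)
(-15.5,13.1) -> (13.1, 15.5)

(13.1, 15.5)


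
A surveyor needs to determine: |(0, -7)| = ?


|u| = sqrt(0^2 + (-7)^2) = sqrt(49) = 7

7


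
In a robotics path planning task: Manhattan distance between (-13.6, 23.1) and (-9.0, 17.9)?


|(-13.6)-(-9)| + |23.1-17.9| = 4.6 + 5.2 = 9.8

9.8


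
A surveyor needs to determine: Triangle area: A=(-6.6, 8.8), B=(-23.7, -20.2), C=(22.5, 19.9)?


Area = |x_A(y_B-y_C) + x_B(y_C-y_A) + x_C(y_A-y_B)|/2
= |264.66 + (-263.07) + 652.5|/2
= 654.09/2 = 327.045

327.045


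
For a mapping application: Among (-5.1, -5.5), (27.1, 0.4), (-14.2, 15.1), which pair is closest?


d(P0,P1) = 32.7361, d(P0,P2) = 22.5204, d(P1,P2) = 43.8381
Closest: P0 and P2

Closest pair: (-5.1, -5.5) and (-14.2, 15.1), distance = 22.5204


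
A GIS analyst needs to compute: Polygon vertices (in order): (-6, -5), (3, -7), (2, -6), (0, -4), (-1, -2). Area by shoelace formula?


Shoelace sum: ((-6)*(-7) - 3*(-5)) + (3*(-6) - 2*(-7)) + (2*(-4) - 0*(-6)) + (0*(-2) - (-1)*(-4)) + ((-1)*(-5) - (-6)*(-2))
= 34
Area = |34|/2 = 17

17


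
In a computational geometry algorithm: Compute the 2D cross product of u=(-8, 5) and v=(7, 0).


u x v = u_x*v_y - u_y*v_x = (-8)*0 - 5*7
= 0 - 35 = -35

-35


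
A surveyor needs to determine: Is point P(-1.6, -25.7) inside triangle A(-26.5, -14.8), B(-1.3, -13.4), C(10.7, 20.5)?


Cross products: AB x AP = -309.54, BC x BP = -137.43, CA x CP = 1284.45
All same sign? no

No, outside


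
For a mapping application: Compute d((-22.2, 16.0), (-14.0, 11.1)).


dx=8.2, dy=-4.9
d^2 = 8.2^2 + (-4.9)^2 = 91.25
d = sqrt(91.25) = 9.5525

9.5525


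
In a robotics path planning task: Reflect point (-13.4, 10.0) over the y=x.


Reflection over y=x: (x,y) -> (y,x)
(-13.4, 10) -> (10, -13.4)

(10, -13.4)


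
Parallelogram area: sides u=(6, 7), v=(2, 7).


|u x v| = |6*7 - 7*2|
= |42 - 14| = 28

28


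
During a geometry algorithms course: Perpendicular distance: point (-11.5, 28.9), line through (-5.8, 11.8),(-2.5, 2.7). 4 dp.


|cross product| = 4.56
|line direction| = sqrt(93.7) = 9.6799
Distance = 4.56/sqrt(93.7) = 0.4711

0.4711


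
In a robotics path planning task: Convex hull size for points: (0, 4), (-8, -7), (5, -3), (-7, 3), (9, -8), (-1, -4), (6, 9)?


Convex hull vertices (CCW): (-8, -7), (9, -8), (6, 9), (-7, 3)
Count = 4

4


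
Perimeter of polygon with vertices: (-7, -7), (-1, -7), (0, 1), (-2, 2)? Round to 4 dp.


Sides: (-7, -7)->(-1, -7): sqrt(36) = 6, (-1, -7)->(0, 1): sqrt(65) = 8.062258, (0, 1)->(-2, 2): sqrt(5) = 2.236068, (-2, 2)->(-7, -7): sqrt(106) = 10.29563
Sum = 26.593956
Perimeter = 26.594

26.594


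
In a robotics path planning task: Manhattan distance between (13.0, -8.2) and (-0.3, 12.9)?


|13-(-0.3)| + |(-8.2)-12.9| = 13.3 + 21.1 = 34.4

34.4


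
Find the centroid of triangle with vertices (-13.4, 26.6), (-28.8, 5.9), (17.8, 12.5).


Centroid = ((x_A+x_B+x_C)/3, (y_A+y_B+y_C)/3)
= (((-13.4)+(-28.8)+17.8)/3, (26.6+5.9+12.5)/3)
= (-8.1333, 15)

(-8.1333, 15)


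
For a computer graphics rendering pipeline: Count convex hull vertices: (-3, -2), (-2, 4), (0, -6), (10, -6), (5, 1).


Convex hull vertices (CCW): (-3, -2), (0, -6), (10, -6), (5, 1), (-2, 4)
Count = 5

5


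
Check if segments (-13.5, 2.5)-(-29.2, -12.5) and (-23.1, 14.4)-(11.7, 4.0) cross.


Cross products: d1=-314.28, d2=-999.56, d3=-330.83, d4=354.45
d1*d2 < 0 and d3*d4 < 0? no

No, they don't intersect


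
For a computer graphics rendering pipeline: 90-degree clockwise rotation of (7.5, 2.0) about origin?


90° CW: (x,y) -> (y, -x)
(7.5,2) -> (2, -7.5)

(2, -7.5)


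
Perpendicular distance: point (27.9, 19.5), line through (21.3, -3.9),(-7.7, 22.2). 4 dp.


|cross product| = 850.86
|line direction| = sqrt(1522.21) = 39.0155
Distance = 850.86/sqrt(1522.21) = 21.8083

21.8083


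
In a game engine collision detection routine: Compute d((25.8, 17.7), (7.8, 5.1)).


dx=-18, dy=-12.6
d^2 = (-18)^2 + (-12.6)^2 = 482.76
d = sqrt(482.76) = 21.9718

21.9718


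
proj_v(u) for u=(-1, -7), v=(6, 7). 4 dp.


u.v = -55, |v| = sqrt(85) = 9.2195
Scalar projection = u.v / |v| = -55 / sqrt(85) = -5.9656

-5.9656


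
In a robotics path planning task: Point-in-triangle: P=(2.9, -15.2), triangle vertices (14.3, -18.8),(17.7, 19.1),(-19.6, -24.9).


Cross products: AB x AP = 444.3, BC x BP = 628.19, CA x CP = 191.58
All same sign? yes

Yes, inside


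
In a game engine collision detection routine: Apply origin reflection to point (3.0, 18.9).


Reflection over origin: (x,y) -> (-x,-y)
(3, 18.9) -> (-3, -18.9)

(-3, -18.9)


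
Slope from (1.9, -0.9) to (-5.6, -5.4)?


slope = (y2-y1)/(x2-x1) = ((-5.4)-(-0.9))/((-5.6)-1.9) = (-4.5)/(-7.5) = 0.6

0.6


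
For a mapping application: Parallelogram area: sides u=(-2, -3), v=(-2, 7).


|u x v| = |(-2)*7 - (-3)*(-2)|
= |(-14) - 6| = 20

20


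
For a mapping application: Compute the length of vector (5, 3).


|u| = sqrt(5^2 + 3^2) = sqrt(34) = 5.831

5.831


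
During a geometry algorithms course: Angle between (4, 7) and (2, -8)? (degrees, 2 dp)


u.v = -48, |u| = sqrt(65) = 8.0623, |v| = sqrt(68) = 8.2462
cos(theta) = u.v/(|u||v|) = -48/sqrt(4420) = -0.721988
theta = acos(-0.721988) = 136.22 degrees

136.22 degrees


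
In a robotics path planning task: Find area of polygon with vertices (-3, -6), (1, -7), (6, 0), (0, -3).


Shoelace sum: ((-3)*(-7) - 1*(-6)) + (1*0 - 6*(-7)) + (6*(-3) - 0*0) + (0*(-6) - (-3)*(-3))
= 42
Area = |42|/2 = 21

21


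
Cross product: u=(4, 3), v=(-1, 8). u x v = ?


u x v = u_x*v_y - u_y*v_x = 4*8 - 3*(-1)
= 32 - (-3) = 35

35


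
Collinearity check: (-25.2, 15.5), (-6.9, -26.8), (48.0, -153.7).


Cross product: ((-6.9)-(-25.2))*((-153.7)-15.5) - ((-26.8)-15.5)*(48-(-25.2))
= 0

Yes, collinear


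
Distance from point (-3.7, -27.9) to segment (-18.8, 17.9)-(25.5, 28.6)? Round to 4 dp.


Project P onto AB: t = 0.0861 (clamped to [0,1])
Closest point on segment: (-14.9849, 18.8215)
Distance: 48.065

48.065


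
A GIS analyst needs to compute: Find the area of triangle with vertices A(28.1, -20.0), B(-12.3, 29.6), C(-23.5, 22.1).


Area = |x_A(y_B-y_C) + x_B(y_C-y_A) + x_C(y_A-y_B)|/2
= |210.75 + (-517.83) + 1165.6|/2
= 858.52/2 = 429.26

429.26


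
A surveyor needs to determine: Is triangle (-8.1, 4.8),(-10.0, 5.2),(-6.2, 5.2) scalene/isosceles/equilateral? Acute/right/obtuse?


Side lengths squared: AB^2=3.77, BC^2=14.44, CA^2=3.77
Sorted: [3.77, 3.77, 14.44]
By sides: Isosceles, By angles: Obtuse

Isosceles, Obtuse


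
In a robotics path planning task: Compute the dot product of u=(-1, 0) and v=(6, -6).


u . v = u_x*v_x + u_y*v_y = (-1)*6 + 0*(-6)
= (-6) + 0 = -6

-6


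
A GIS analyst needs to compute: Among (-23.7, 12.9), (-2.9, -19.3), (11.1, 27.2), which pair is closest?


d(P0,P1) = 38.3338, d(P0,P2) = 37.6235, d(P1,P2) = 48.5618
Closest: P0 and P2

Closest pair: (-23.7, 12.9) and (11.1, 27.2), distance = 37.6235


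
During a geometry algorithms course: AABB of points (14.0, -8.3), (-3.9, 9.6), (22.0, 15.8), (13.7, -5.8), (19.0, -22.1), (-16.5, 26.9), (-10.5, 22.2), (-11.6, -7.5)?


x range: [-16.5, 22]
y range: [-22.1, 26.9]
Bounding box: (-16.5,-22.1) to (22,26.9)

(-16.5,-22.1) to (22,26.9)


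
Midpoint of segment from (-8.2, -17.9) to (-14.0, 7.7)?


M = (((-8.2)+(-14))/2, ((-17.9)+7.7)/2)
= (-11.1, -5.1)

(-11.1, -5.1)


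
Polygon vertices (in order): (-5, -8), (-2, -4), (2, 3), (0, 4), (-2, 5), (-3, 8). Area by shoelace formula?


Shoelace sum: ((-5)*(-4) - (-2)*(-8)) + ((-2)*3 - 2*(-4)) + (2*4 - 0*3) + (0*5 - (-2)*4) + ((-2)*8 - (-3)*5) + ((-3)*(-8) - (-5)*8)
= 85
Area = |85|/2 = 42.5

42.5


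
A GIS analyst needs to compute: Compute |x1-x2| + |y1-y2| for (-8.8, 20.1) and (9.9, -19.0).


|(-8.8)-9.9| + |20.1-(-19)| = 18.7 + 39.1 = 57.8

57.8


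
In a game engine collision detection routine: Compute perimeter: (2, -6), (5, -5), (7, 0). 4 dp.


Sides: (2, -6)->(5, -5): sqrt(10) = 3.162278, (5, -5)->(7, 0): sqrt(29) = 5.385165, (7, 0)->(2, -6): sqrt(61) = 7.81025
Sum = 16.357693
Perimeter = 16.3577

16.3577


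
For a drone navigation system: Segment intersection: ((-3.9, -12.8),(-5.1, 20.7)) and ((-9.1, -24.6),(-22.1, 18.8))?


Cross products: d1=-379.08, d2=-762.5, d3=188.36, d4=571.78
d1*d2 < 0 and d3*d4 < 0? no

No, they don't intersect


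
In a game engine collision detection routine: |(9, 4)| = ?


|u| = sqrt(9^2 + 4^2) = sqrt(97) = 9.8489

9.8489


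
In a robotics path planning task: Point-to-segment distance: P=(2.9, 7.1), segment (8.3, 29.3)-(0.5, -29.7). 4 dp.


Project P onto AB: t = 0.3817 (clamped to [0,1])
Closest point on segment: (5.3227, 6.7797)
Distance: 2.4438

2.4438


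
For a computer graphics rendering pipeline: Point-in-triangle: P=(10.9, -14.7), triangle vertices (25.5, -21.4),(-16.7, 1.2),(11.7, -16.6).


Cross products: AB x AP = 47.22, BC x BP = 39.72, CA x CP = 22.38
All same sign? yes

Yes, inside


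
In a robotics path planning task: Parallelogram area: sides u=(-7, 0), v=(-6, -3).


|u x v| = |(-7)*(-3) - 0*(-6)|
= |21 - 0| = 21

21


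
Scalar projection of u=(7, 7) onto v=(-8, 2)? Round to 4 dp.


u.v = -42, |v| = sqrt(68) = 8.2462
Scalar projection = u.v / |v| = -42 / sqrt(68) = -5.0932

-5.0932


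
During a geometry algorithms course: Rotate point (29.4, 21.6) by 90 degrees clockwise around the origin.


90° CW: (x,y) -> (y, -x)
(29.4,21.6) -> (21.6, -29.4)

(21.6, -29.4)


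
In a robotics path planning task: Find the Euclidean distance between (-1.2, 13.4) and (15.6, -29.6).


dx=16.8, dy=-43
d^2 = 16.8^2 + (-43)^2 = 2131.24
d = sqrt(2131.24) = 46.1654

46.1654


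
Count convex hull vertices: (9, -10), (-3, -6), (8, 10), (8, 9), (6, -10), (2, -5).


Convex hull vertices (CCW): (-3, -6), (6, -10), (9, -10), (8, 10)
Count = 4

4


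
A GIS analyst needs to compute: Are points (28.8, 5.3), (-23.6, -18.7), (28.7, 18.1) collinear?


Cross product: ((-23.6)-28.8)*(18.1-5.3) - ((-18.7)-5.3)*(28.7-28.8)
= -673.12

No, not collinear


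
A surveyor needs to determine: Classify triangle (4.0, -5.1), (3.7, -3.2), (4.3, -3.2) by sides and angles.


Side lengths squared: AB^2=3.7, BC^2=0.36, CA^2=3.7
Sorted: [0.36, 3.7, 3.7]
By sides: Isosceles, By angles: Acute

Isosceles, Acute


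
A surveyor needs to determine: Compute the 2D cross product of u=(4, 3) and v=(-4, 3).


u x v = u_x*v_y - u_y*v_x = 4*3 - 3*(-4)
= 12 - (-12) = 24

24


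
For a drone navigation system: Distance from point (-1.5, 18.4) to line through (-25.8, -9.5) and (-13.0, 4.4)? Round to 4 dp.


|cross product| = 19.35
|line direction| = sqrt(357.05) = 18.8958
Distance = 19.35/sqrt(357.05) = 1.024

1.024


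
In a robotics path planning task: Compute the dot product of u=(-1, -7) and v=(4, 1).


u . v = u_x*v_x + u_y*v_y = (-1)*4 + (-7)*1
= (-4) + (-7) = -11

-11


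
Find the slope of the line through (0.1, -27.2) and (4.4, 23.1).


slope = (y2-y1)/(x2-x1) = (23.1-(-27.2))/(4.4-0.1) = 50.3/4.3 = 11.6977

11.6977


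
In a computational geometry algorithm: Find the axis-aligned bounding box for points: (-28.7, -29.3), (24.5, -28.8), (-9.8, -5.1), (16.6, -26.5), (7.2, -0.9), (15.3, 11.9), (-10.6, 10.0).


x range: [-28.7, 24.5]
y range: [-29.3, 11.9]
Bounding box: (-28.7,-29.3) to (24.5,11.9)

(-28.7,-29.3) to (24.5,11.9)


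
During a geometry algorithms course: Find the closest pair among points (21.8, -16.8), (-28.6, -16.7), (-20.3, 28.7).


d(P0,P1) = 50.4001, d(P0,P2) = 61.9892, d(P1,P2) = 46.1525
Closest: P1 and P2

Closest pair: (-28.6, -16.7) and (-20.3, 28.7), distance = 46.1525


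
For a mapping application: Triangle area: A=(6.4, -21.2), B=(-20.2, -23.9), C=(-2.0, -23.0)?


Area = |x_A(y_B-y_C) + x_B(y_C-y_A) + x_C(y_A-y_B)|/2
= |(-5.76) + 36.36 + (-5.4)|/2
= 25.2/2 = 12.6

12.6


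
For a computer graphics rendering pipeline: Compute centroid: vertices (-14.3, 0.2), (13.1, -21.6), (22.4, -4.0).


Centroid = ((x_A+x_B+x_C)/3, (y_A+y_B+y_C)/3)
= (((-14.3)+13.1+22.4)/3, (0.2+(-21.6)+(-4))/3)
= (7.0667, -8.4667)

(7.0667, -8.4667)


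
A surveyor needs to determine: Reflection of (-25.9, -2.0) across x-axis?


Reflection over x-axis: (x,y) -> (x,-y)
(-25.9, -2) -> (-25.9, 2)

(-25.9, 2)


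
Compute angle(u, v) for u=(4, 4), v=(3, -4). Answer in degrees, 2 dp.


u.v = -4, |u| = sqrt(32) = 5.6569, |v| = sqrt(25) = 5
cos(theta) = u.v/(|u||v|) = -4/sqrt(800) = -0.141421
theta = acos(-0.141421) = 98.13 degrees

98.13 degrees


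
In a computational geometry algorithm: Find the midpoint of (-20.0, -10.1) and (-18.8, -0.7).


M = (((-20)+(-18.8))/2, ((-10.1)+(-0.7))/2)
= (-19.4, -5.4)

(-19.4, -5.4)


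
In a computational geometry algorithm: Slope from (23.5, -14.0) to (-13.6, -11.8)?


slope = (y2-y1)/(x2-x1) = ((-11.8)-(-14))/((-13.6)-23.5) = 2.2/(-37.1) = -0.0593

-0.0593


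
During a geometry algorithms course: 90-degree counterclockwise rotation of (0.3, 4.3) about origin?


90° CCW: (x,y) -> (-y, x)
(0.3,4.3) -> (-4.3, 0.3)

(-4.3, 0.3)


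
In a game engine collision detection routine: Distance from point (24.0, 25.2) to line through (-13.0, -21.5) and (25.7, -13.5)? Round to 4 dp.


|cross product| = 1511.29
|line direction| = sqrt(1561.69) = 39.5182
Distance = 1511.29/sqrt(1561.69) = 38.2429

38.2429


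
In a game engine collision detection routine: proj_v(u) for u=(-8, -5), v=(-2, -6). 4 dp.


u.v = 46, |v| = sqrt(40) = 6.3246
Scalar projection = u.v / |v| = 46 / sqrt(40) = 7.2732

7.2732


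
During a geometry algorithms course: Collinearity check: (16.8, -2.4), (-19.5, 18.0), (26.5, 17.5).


Cross product: ((-19.5)-16.8)*(17.5-(-2.4)) - (18-(-2.4))*(26.5-16.8)
= -920.25

No, not collinear


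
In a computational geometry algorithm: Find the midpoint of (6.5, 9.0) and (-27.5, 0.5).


M = ((6.5+(-27.5))/2, (9+0.5)/2)
= (-10.5, 4.75)

(-10.5, 4.75)


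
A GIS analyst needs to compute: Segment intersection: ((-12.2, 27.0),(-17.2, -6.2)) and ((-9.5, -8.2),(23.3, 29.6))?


Cross products: d1=1256.62, d2=356.66, d3=265.64, d4=1165.6
d1*d2 < 0 and d3*d4 < 0? no

No, they don't intersect


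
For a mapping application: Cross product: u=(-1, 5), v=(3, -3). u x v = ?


u x v = u_x*v_y - u_y*v_x = (-1)*(-3) - 5*3
= 3 - 15 = -12

-12


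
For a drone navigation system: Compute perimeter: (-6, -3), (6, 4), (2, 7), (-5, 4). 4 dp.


Sides: (-6, -3)->(6, 4): sqrt(193) = 13.892444, (6, 4)->(2, 7): sqrt(25) = 5, (2, 7)->(-5, 4): sqrt(58) = 7.615773, (-5, 4)->(-6, -3): sqrt(50) = 7.071068
Sum = 33.579285
Perimeter = 33.5793

33.5793


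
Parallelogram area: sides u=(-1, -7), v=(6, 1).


|u x v| = |(-1)*1 - (-7)*6|
= |(-1) - (-42)| = 41

41


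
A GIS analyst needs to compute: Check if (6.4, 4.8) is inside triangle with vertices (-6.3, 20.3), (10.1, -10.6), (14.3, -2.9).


Cross products: AB x AP = 138.23, BC x BP = 93.17, CA x CP = 24.66
All same sign? yes

Yes, inside


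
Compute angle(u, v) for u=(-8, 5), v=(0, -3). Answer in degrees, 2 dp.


u.v = -15, |u| = sqrt(89) = 9.434, |v| = sqrt(9) = 3
cos(theta) = u.v/(|u||v|) = -15/sqrt(801) = -0.529999
theta = acos(-0.529999) = 122.01 degrees

122.01 degrees


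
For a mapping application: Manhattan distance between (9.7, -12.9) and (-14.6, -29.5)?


|9.7-(-14.6)| + |(-12.9)-(-29.5)| = 24.3 + 16.6 = 40.9

40.9


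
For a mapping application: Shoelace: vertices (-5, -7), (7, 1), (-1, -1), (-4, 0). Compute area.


Shoelace sum: ((-5)*1 - 7*(-7)) + (7*(-1) - (-1)*1) + ((-1)*0 - (-4)*(-1)) + ((-4)*(-7) - (-5)*0)
= 62
Area = |62|/2 = 31

31


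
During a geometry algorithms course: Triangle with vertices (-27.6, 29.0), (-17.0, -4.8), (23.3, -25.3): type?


Side lengths squared: AB^2=1254.8, BC^2=2044.34, CA^2=5539.3
Sorted: [1254.8, 2044.34, 5539.3]
By sides: Scalene, By angles: Obtuse

Scalene, Obtuse


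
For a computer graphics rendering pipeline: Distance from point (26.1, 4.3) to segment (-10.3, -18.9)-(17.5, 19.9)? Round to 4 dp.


Project P onto AB: t = 0.8393 (clamped to [0,1])
Closest point on segment: (13.0316, 13.6635)
Distance: 16.0767

16.0767


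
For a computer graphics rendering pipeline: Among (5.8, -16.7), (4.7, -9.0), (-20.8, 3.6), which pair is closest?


d(P0,P1) = 7.7782, d(P0,P2) = 33.4612, d(P1,P2) = 28.4431
Closest: P0 and P1

Closest pair: (5.8, -16.7) and (4.7, -9.0), distance = 7.7782


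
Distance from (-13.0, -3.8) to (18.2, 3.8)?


dx=31.2, dy=7.6
d^2 = 31.2^2 + 7.6^2 = 1031.2
d = sqrt(1031.2) = 32.1123

32.1123


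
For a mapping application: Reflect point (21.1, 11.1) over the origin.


Reflection over origin: (x,y) -> (-x,-y)
(21.1, 11.1) -> (-21.1, -11.1)

(-21.1, -11.1)


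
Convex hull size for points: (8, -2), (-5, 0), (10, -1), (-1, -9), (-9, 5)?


Convex hull vertices (CCW): (-9, 5), (-1, -9), (10, -1)
Count = 3

3


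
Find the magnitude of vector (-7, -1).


|u| = sqrt((-7)^2 + (-1)^2) = sqrt(50) = 7.0711

7.0711


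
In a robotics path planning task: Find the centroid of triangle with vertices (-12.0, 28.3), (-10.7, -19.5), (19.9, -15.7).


Centroid = ((x_A+x_B+x_C)/3, (y_A+y_B+y_C)/3)
= (((-12)+(-10.7)+19.9)/3, (28.3+(-19.5)+(-15.7))/3)
= (-0.9333, -2.3)

(-0.9333, -2.3)


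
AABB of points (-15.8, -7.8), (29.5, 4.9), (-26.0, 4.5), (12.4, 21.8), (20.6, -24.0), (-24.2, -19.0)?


x range: [-26, 29.5]
y range: [-24, 21.8]
Bounding box: (-26,-24) to (29.5,21.8)

(-26,-24) to (29.5,21.8)


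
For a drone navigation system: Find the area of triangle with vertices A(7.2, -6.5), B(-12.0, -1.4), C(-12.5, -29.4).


Area = |x_A(y_B-y_C) + x_B(y_C-y_A) + x_C(y_A-y_B)|/2
= |201.6 + 274.8 + 63.75|/2
= 540.15/2 = 270.075

270.075


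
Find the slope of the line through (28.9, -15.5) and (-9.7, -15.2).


slope = (y2-y1)/(x2-x1) = ((-15.2)-(-15.5))/((-9.7)-28.9) = 0.3/(-38.6) = -0.0078

-0.0078


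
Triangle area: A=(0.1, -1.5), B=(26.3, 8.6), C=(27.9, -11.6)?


Area = |x_A(y_B-y_C) + x_B(y_C-y_A) + x_C(y_A-y_B)|/2
= |2.02 + (-265.63) + (-281.79)|/2
= 545.4/2 = 272.7

272.7


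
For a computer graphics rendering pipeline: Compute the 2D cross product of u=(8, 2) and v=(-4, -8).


u x v = u_x*v_y - u_y*v_x = 8*(-8) - 2*(-4)
= (-64) - (-8) = -56

-56


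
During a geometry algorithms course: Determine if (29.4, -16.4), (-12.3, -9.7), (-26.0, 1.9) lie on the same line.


Cross product: ((-12.3)-29.4)*(1.9-(-16.4)) - ((-9.7)-(-16.4))*((-26)-29.4)
= -391.93

No, not collinear


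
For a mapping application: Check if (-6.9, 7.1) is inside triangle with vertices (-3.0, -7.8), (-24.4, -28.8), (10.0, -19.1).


Cross products: AB x AP = -400.76, BC x BP = 1065.21, CA x CP = -149.63
All same sign? no

No, outside


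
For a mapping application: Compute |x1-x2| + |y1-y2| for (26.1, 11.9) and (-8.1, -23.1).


|26.1-(-8.1)| + |11.9-(-23.1)| = 34.2 + 35 = 69.2

69.2


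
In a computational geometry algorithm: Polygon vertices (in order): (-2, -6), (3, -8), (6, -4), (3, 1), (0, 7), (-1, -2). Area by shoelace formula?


Shoelace sum: ((-2)*(-8) - 3*(-6)) + (3*(-4) - 6*(-8)) + (6*1 - 3*(-4)) + (3*7 - 0*1) + (0*(-2) - (-1)*7) + ((-1)*(-6) - (-2)*(-2))
= 118
Area = |118|/2 = 59

59


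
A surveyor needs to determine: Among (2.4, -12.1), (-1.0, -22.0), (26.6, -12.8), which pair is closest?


d(P0,P1) = 10.4676, d(P0,P2) = 24.2101, d(P1,P2) = 29.093
Closest: P0 and P1

Closest pair: (2.4, -12.1) and (-1.0, -22.0), distance = 10.4676


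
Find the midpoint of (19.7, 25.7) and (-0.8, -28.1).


M = ((19.7+(-0.8))/2, (25.7+(-28.1))/2)
= (9.45, -1.2)

(9.45, -1.2)


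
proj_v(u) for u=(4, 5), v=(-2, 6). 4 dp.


u.v = 22, |v| = sqrt(40) = 6.3246
Scalar projection = u.v / |v| = 22 / sqrt(40) = 3.4785

3.4785


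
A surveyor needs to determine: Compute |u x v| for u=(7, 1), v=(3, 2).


|u x v| = |7*2 - 1*3|
= |14 - 3| = 11

11


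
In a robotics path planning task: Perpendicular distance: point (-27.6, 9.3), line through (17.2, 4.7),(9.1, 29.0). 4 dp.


|cross product| = 1051.38
|line direction| = sqrt(656.1) = 25.6144
Distance = 1051.38/sqrt(656.1) = 41.0464

41.0464


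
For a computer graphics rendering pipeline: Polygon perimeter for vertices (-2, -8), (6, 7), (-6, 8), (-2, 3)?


Sides: (-2, -8)->(6, 7): sqrt(289) = 17, (6, 7)->(-6, 8): sqrt(145) = 12.041595, (-6, 8)->(-2, 3): sqrt(41) = 6.403124, (-2, 3)->(-2, -8): sqrt(121) = 11
Sum = 46.444719
Perimeter = 46.4447

46.4447


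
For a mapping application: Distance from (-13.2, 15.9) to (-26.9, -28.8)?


dx=-13.7, dy=-44.7
d^2 = (-13.7)^2 + (-44.7)^2 = 2185.78
d = sqrt(2185.78) = 46.7523

46.7523


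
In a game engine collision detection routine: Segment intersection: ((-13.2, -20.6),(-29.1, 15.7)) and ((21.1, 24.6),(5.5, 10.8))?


Cross products: d1=231.78, d2=-553.92, d3=-1963.77, d4=-1178.07
d1*d2 < 0 and d3*d4 < 0? no

No, they don't intersect


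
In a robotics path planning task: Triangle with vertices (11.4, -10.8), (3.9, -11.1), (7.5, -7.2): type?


Side lengths squared: AB^2=56.34, BC^2=28.17, CA^2=28.17
Sorted: [28.17, 28.17, 56.34]
By sides: Isosceles, By angles: Right

Isosceles, Right


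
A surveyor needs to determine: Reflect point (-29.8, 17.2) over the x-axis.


Reflection over x-axis: (x,y) -> (x,-y)
(-29.8, 17.2) -> (-29.8, -17.2)

(-29.8, -17.2)


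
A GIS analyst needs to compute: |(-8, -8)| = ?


|u| = sqrt((-8)^2 + (-8)^2) = sqrt(128) = 11.3137

11.3137


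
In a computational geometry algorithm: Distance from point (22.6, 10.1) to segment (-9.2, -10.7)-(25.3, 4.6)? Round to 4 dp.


Project P onto AB: t = 0.9937 (clamped to [0,1])
Closest point on segment: (25.082, 4.5033)
Distance: 6.1223

6.1223


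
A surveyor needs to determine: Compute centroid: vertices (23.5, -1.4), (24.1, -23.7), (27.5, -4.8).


Centroid = ((x_A+x_B+x_C)/3, (y_A+y_B+y_C)/3)
= ((23.5+24.1+27.5)/3, ((-1.4)+(-23.7)+(-4.8))/3)
= (25.0333, -9.9667)

(25.0333, -9.9667)


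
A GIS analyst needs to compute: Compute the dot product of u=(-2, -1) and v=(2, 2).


u . v = u_x*v_x + u_y*v_y = (-2)*2 + (-1)*2
= (-4) + (-2) = -6

-6


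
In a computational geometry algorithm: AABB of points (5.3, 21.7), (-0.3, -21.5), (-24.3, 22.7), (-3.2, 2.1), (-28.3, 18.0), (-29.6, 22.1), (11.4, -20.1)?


x range: [-29.6, 11.4]
y range: [-21.5, 22.7]
Bounding box: (-29.6,-21.5) to (11.4,22.7)

(-29.6,-21.5) to (11.4,22.7)


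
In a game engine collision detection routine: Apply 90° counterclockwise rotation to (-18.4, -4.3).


90° CCW: (x,y) -> (-y, x)
(-18.4,-4.3) -> (4.3, -18.4)

(4.3, -18.4)


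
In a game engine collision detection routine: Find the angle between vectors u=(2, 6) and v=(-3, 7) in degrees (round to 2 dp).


u.v = 36, |u| = sqrt(40) = 6.3246, |v| = sqrt(58) = 7.6158
cos(theta) = u.v/(|u||v|) = 36/sqrt(2320) = 0.747409
theta = acos(0.747409) = 41.63 degrees

41.63 degrees


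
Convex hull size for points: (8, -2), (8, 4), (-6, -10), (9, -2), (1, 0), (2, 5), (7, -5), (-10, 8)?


Convex hull vertices (CCW): (-10, 8), (-6, -10), (7, -5), (9, -2), (8, 4)
Count = 5

5


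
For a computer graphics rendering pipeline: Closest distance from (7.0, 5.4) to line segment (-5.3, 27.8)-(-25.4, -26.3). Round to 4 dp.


Project P onto AB: t = 0.2896 (clamped to [0,1])
Closest point on segment: (-11.121, 12.1326)
Distance: 19.3313

19.3313


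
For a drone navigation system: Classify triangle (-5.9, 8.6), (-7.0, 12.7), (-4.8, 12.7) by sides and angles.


Side lengths squared: AB^2=18.02, BC^2=4.84, CA^2=18.02
Sorted: [4.84, 18.02, 18.02]
By sides: Isosceles, By angles: Acute

Isosceles, Acute


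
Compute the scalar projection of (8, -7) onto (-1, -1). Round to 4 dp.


u.v = -1, |v| = sqrt(2) = 1.4142
Scalar projection = u.v / |v| = -1 / sqrt(2) = -0.7071

-0.7071


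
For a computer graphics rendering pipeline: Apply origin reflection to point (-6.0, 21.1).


Reflection over origin: (x,y) -> (-x,-y)
(-6, 21.1) -> (6, -21.1)

(6, -21.1)


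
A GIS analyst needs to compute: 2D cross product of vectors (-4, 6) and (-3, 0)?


u x v = u_x*v_y - u_y*v_x = (-4)*0 - 6*(-3)
= 0 - (-18) = 18

18


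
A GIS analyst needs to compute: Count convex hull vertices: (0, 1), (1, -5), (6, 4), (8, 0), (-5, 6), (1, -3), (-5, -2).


Convex hull vertices (CCW): (-5, -2), (1, -5), (8, 0), (6, 4), (-5, 6)
Count = 5

5


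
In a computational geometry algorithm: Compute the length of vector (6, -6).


|u| = sqrt(6^2 + (-6)^2) = sqrt(72) = 8.4853

8.4853


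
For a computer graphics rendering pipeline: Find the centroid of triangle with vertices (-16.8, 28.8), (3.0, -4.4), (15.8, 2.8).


Centroid = ((x_A+x_B+x_C)/3, (y_A+y_B+y_C)/3)
= (((-16.8)+3+15.8)/3, (28.8+(-4.4)+2.8)/3)
= (0.6667, 9.0667)

(0.6667, 9.0667)


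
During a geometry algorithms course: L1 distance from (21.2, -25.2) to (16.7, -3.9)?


|21.2-16.7| + |(-25.2)-(-3.9)| = 4.5 + 21.3 = 25.8

25.8


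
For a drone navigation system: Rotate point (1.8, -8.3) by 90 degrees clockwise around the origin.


90° CW: (x,y) -> (y, -x)
(1.8,-8.3) -> (-8.3, -1.8)

(-8.3, -1.8)


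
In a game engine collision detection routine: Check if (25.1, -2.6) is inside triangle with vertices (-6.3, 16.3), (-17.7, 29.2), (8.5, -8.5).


Cross products: AB x AP = -189.6, BC x BP = 780.4, CA x CP = -499
All same sign? no

No, outside


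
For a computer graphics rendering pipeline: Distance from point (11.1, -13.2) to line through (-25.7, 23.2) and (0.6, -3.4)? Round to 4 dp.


|cross product| = 21.56
|line direction| = sqrt(1399.25) = 37.4066
Distance = 21.56/sqrt(1399.25) = 0.5764

0.5764


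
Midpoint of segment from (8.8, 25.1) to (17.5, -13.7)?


M = ((8.8+17.5)/2, (25.1+(-13.7))/2)
= (13.15, 5.7)

(13.15, 5.7)


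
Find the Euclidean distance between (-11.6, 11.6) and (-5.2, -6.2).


dx=6.4, dy=-17.8
d^2 = 6.4^2 + (-17.8)^2 = 357.8
d = sqrt(357.8) = 18.9156

18.9156


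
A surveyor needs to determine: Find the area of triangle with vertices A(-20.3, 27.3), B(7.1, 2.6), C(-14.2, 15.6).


Area = |x_A(y_B-y_C) + x_B(y_C-y_A) + x_C(y_A-y_B)|/2
= |263.9 + (-83.07) + (-350.74)|/2
= 169.91/2 = 84.955

84.955


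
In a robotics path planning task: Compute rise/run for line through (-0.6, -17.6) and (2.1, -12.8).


slope = (y2-y1)/(x2-x1) = ((-12.8)-(-17.6))/(2.1-(-0.6)) = 4.8/2.7 = 1.7778

1.7778


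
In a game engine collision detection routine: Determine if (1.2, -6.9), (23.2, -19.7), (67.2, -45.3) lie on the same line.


Cross product: (23.2-1.2)*((-45.3)-(-6.9)) - ((-19.7)-(-6.9))*(67.2-1.2)
= 0

Yes, collinear


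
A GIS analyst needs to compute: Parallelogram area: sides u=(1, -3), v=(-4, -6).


|u x v| = |1*(-6) - (-3)*(-4)|
= |(-6) - 12| = 18

18


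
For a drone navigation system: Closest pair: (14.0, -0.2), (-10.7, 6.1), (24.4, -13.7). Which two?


d(P0,P1) = 25.4908, d(P0,P2) = 17.0414, d(P1,P2) = 40.2995
Closest: P0 and P2

Closest pair: (14.0, -0.2) and (24.4, -13.7), distance = 17.0414


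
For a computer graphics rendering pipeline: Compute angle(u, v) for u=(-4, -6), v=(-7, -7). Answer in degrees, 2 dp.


u.v = 70, |u| = sqrt(52) = 7.2111, |v| = sqrt(98) = 9.8995
cos(theta) = u.v/(|u||v|) = 70/sqrt(5096) = 0.980581
theta = acos(0.980581) = 11.31 degrees

11.31 degrees


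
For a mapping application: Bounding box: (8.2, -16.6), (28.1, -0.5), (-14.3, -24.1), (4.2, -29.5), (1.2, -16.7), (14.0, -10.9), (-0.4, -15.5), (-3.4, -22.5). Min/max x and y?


x range: [-14.3, 28.1]
y range: [-29.5, -0.5]
Bounding box: (-14.3,-29.5) to (28.1,-0.5)

(-14.3,-29.5) to (28.1,-0.5)


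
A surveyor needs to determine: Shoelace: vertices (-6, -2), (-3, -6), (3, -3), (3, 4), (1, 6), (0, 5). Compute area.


Shoelace sum: ((-6)*(-6) - (-3)*(-2)) + ((-3)*(-3) - 3*(-6)) + (3*4 - 3*(-3)) + (3*6 - 1*4) + (1*5 - 0*6) + (0*(-2) - (-6)*5)
= 127
Area = |127|/2 = 63.5

63.5


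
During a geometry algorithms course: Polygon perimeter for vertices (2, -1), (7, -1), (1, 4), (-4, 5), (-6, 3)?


Sides: (2, -1)->(7, -1): sqrt(25) = 5, (7, -1)->(1, 4): sqrt(61) = 7.81025, (1, 4)->(-4, 5): sqrt(26) = 5.09902, (-4, 5)->(-6, 3): sqrt(8) = 2.828427, (-6, 3)->(2, -1): sqrt(80) = 8.944272
Sum = 29.681969
Perimeter = 29.682

29.682


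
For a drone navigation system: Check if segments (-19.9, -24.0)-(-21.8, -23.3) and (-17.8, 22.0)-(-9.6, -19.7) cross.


Cross products: d1=-464.77, d2=-538.26, d3=-88.87, d4=-15.38
d1*d2 < 0 and d3*d4 < 0? no

No, they don't intersect


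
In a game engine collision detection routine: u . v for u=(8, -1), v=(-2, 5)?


u . v = u_x*v_x + u_y*v_y = 8*(-2) + (-1)*5
= (-16) + (-5) = -21

-21


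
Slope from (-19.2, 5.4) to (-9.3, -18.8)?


slope = (y2-y1)/(x2-x1) = ((-18.8)-5.4)/((-9.3)-(-19.2)) = (-24.2)/9.9 = -2.4444

-2.4444


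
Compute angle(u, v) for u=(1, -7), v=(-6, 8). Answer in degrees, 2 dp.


u.v = -62, |u| = sqrt(50) = 7.0711, |v| = sqrt(100) = 10
cos(theta) = u.v/(|u||v|) = -62/sqrt(5000) = -0.876812
theta = acos(-0.876812) = 151.26 degrees

151.26 degrees


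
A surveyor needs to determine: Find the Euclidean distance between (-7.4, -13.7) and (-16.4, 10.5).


dx=-9, dy=24.2
d^2 = (-9)^2 + 24.2^2 = 666.64
d = sqrt(666.64) = 25.8194

25.8194


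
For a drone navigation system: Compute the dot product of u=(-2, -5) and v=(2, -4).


u . v = u_x*v_x + u_y*v_y = (-2)*2 + (-5)*(-4)
= (-4) + 20 = 16

16


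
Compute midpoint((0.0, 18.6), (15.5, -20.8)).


M = ((0+15.5)/2, (18.6+(-20.8))/2)
= (7.75, -1.1)

(7.75, -1.1)


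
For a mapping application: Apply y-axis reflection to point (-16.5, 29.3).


Reflection over y-axis: (x,y) -> (-x,y)
(-16.5, 29.3) -> (16.5, 29.3)

(16.5, 29.3)


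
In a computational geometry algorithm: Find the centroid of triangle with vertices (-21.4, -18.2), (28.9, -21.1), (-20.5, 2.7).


Centroid = ((x_A+x_B+x_C)/3, (y_A+y_B+y_C)/3)
= (((-21.4)+28.9+(-20.5))/3, ((-18.2)+(-21.1)+2.7)/3)
= (-4.3333, -12.2)

(-4.3333, -12.2)


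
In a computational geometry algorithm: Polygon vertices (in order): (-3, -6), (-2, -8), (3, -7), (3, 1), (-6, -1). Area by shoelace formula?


Shoelace sum: ((-3)*(-8) - (-2)*(-6)) + ((-2)*(-7) - 3*(-8)) + (3*1 - 3*(-7)) + (3*(-1) - (-6)*1) + ((-6)*(-6) - (-3)*(-1))
= 110
Area = |110|/2 = 55

55


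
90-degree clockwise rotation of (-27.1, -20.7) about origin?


90° CW: (x,y) -> (y, -x)
(-27.1,-20.7) -> (-20.7, 27.1)

(-20.7, 27.1)


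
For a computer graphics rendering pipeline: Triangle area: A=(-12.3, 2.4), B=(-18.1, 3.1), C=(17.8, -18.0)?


Area = |x_A(y_B-y_C) + x_B(y_C-y_A) + x_C(y_A-y_B)|/2
= |(-259.53) + 369.24 + (-12.46)|/2
= 97.25/2 = 48.625

48.625


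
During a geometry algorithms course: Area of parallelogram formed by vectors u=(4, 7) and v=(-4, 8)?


|u x v| = |4*8 - 7*(-4)|
= |32 - (-28)| = 60

60


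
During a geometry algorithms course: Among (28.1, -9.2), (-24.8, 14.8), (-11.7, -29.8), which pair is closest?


d(P0,P1) = 58.0897, d(P0,P2) = 44.8152, d(P1,P2) = 46.4841
Closest: P0 and P2

Closest pair: (28.1, -9.2) and (-11.7, -29.8), distance = 44.8152


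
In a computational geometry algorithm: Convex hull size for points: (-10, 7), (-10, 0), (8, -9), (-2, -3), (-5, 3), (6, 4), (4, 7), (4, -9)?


Convex hull vertices (CCW): (-10, 0), (4, -9), (8, -9), (6, 4), (4, 7), (-10, 7)
Count = 6

6


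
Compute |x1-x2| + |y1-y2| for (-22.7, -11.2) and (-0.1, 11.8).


|(-22.7)-(-0.1)| + |(-11.2)-11.8| = 22.6 + 23 = 45.6

45.6


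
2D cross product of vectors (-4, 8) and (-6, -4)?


u x v = u_x*v_y - u_y*v_x = (-4)*(-4) - 8*(-6)
= 16 - (-48) = 64

64


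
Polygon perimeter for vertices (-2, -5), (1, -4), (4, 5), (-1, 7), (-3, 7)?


Sides: (-2, -5)->(1, -4): sqrt(10) = 3.162278, (1, -4)->(4, 5): sqrt(90) = 9.486833, (4, 5)->(-1, 7): sqrt(29) = 5.385165, (-1, 7)->(-3, 7): sqrt(4) = 2, (-3, 7)->(-2, -5): sqrt(145) = 12.041595
Sum = 32.075871
Perimeter = 32.0759

32.0759


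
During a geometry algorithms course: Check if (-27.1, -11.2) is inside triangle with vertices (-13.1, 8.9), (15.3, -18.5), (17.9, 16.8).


Cross products: AB x AP = -954.44, BC x BP = 1515.7, CA x CP = 512.5
All same sign? no

No, outside


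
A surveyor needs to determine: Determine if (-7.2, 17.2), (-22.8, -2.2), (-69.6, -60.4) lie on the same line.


Cross product: ((-22.8)-(-7.2))*((-60.4)-17.2) - ((-2.2)-17.2)*((-69.6)-(-7.2))
= 0

Yes, collinear


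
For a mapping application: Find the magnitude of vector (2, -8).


|u| = sqrt(2^2 + (-8)^2) = sqrt(68) = 8.2462

8.2462


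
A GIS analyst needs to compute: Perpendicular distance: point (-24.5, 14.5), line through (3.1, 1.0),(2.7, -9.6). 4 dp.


|cross product| = 297.96
|line direction| = sqrt(112.52) = 10.6075
Distance = 297.96/sqrt(112.52) = 28.0894

28.0894


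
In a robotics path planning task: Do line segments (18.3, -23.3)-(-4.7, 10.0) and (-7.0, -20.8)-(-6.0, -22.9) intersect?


Cross products: d1=50.63, d2=35.63, d3=784.99, d4=799.99
d1*d2 < 0 and d3*d4 < 0? no

No, they don't intersect


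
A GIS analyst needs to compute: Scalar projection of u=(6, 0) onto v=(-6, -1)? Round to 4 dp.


u.v = -36, |v| = sqrt(37) = 6.0828
Scalar projection = u.v / |v| = -36 / sqrt(37) = -5.9184

-5.9184


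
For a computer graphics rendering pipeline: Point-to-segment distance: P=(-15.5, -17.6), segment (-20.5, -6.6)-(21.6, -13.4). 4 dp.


Project P onto AB: t = 0.1569 (clamped to [0,1])
Closest point on segment: (-13.8956, -7.6667)
Distance: 10.062

10.062


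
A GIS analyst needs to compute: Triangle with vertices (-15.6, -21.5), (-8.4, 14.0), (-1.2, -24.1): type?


Side lengths squared: AB^2=1312.09, BC^2=1503.45, CA^2=214.12
Sorted: [214.12, 1312.09, 1503.45]
By sides: Scalene, By angles: Acute

Scalene, Acute


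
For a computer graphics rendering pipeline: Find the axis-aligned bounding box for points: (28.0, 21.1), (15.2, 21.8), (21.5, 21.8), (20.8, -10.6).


x range: [15.2, 28]
y range: [-10.6, 21.8]
Bounding box: (15.2,-10.6) to (28,21.8)

(15.2,-10.6) to (28,21.8)


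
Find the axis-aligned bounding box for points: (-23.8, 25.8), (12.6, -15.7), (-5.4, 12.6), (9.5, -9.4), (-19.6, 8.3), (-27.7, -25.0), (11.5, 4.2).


x range: [-27.7, 12.6]
y range: [-25, 25.8]
Bounding box: (-27.7,-25) to (12.6,25.8)

(-27.7,-25) to (12.6,25.8)


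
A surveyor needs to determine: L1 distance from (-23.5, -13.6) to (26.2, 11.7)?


|(-23.5)-26.2| + |(-13.6)-11.7| = 49.7 + 25.3 = 75

75


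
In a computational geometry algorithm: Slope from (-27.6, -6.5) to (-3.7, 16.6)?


slope = (y2-y1)/(x2-x1) = (16.6-(-6.5))/((-3.7)-(-27.6)) = 23.1/23.9 = 0.9665

0.9665
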